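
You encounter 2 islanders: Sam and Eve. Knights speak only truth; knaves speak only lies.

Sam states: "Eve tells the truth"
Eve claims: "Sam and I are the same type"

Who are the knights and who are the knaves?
Sam is a knight.
Eve is a knight.

Verification:
- Sam (knight) says "Eve tells the truth" - this is TRUE because Eve is a knight.
- Eve (knight) says "Sam and I are the same type" - this is TRUE because Eve is a knight and Sam is a knight.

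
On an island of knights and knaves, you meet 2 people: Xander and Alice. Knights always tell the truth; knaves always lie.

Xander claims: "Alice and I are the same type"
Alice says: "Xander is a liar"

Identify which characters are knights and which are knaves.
Xander is a knave.
Alice is a knight.

Verification:
- Xander (knave) says "Alice and I are the same type" - this is FALSE (a lie) because Xander is a knave and Alice is a knight.
- Alice (knight) says "Xander is a liar" - this is TRUE because Xander is a knave.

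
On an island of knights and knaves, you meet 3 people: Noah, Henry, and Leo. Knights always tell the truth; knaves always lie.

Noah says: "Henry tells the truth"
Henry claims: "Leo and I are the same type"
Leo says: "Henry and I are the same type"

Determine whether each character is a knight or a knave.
Noah is a knight.
Henry is a knight.
Leo is a knight.

Verification:
- Noah (knight) says "Henry tells the truth" - this is TRUE because Henry is a knight.
- Henry (knight) says "Leo and I are the same type" - this is TRUE because Henry is a knight and Leo is a knight.
- Leo (knight) says "Henry and I are the same type" - this is TRUE because Leo is a knight and Henry is a knight.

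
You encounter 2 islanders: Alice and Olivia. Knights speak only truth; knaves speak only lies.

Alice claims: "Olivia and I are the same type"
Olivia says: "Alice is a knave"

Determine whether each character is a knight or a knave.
Alice is a knave.
Olivia is a knight.

Verification:
- Alice (knave) says "Olivia and I are the same type" - this is FALSE (a lie) because Alice is a knave and Olivia is a knight.
- Olivia (knight) says "Alice is a knave" - this is TRUE because Alice is a knave.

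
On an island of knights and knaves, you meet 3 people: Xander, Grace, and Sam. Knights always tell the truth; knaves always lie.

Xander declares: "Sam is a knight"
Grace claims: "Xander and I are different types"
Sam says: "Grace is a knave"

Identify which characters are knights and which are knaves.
Xander is a knave.
Grace is a knight.
Sam is a knave.

Verification:
- Xander (knave) says "Sam is a knight" - this is FALSE (a lie) because Sam is a knave.
- Grace (knight) says "Xander and I are different types" - this is TRUE because Grace is a knight and Xander is a knave.
- Sam (knave) says "Grace is a knave" - this is FALSE (a lie) because Grace is a knight.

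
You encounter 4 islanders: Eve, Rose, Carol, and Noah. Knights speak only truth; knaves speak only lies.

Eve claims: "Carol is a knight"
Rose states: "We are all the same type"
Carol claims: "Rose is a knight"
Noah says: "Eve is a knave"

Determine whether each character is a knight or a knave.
Eve is a knave.
Rose is a knave.
Carol is a knave.
Noah is a knight.

Verification:
- Eve (knave) says "Carol is a knight" - this is FALSE (a lie) because Carol is a knave.
- Rose (knave) says "We are all the same type" - this is FALSE (a lie) because Noah is a knight and Eve, Rose, and Carol are knaves.
- Carol (knave) says "Rose is a knight" - this is FALSE (a lie) because Rose is a knave.
- Noah (knight) says "Eve is a knave" - this is TRUE because Eve is a knave.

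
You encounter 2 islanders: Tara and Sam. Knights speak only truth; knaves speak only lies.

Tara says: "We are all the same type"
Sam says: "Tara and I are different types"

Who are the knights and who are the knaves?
Tara is a knave.
Sam is a knight.

Verification:
- Tara (knave) says "We are all the same type" - this is FALSE (a lie) because Sam is a knight and Tara is a knave.
- Sam (knight) says "Tara and I are different types" - this is TRUE because Sam is a knight and Tara is a knave.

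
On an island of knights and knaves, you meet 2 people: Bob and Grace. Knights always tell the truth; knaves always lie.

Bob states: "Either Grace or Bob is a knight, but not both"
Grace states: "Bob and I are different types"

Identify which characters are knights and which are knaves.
Bob is a knave.
Grace is a knave.

Verification:
- Bob (knave) says "Either Grace or Bob is a knight, but not both" - this is FALSE (a lie) because Grace is a knave and Bob is a knave.
- Grace (knave) says "Bob and I are different types" - this is FALSE (a lie) because Grace is a knave and Bob is a knave.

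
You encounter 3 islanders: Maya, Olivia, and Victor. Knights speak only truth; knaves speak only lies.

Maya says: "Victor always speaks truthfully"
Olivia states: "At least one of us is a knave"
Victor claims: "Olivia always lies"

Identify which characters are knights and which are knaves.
Maya is a knave.
Olivia is a knight.
Victor is a knave.

Verification:
- Maya (knave) says "Victor always speaks truthfully" - this is FALSE (a lie) because Victor is a knave.
- Olivia (knight) says "At least one of us is a knave" - this is TRUE because Maya and Victor are knaves.
- Victor (knave) says "Olivia always lies" - this is FALSE (a lie) because Olivia is a knight.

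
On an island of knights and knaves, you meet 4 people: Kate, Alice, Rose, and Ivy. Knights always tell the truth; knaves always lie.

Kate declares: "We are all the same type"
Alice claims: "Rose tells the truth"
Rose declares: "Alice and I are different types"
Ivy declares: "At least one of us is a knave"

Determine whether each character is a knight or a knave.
Kate is a knave.
Alice is a knave.
Rose is a knave.
Ivy is a knight.

Verification:
- Kate (knave) says "We are all the same type" - this is FALSE (a lie) because Ivy is a knight and Kate, Alice, and Rose are knaves.
- Alice (knave) says "Rose tells the truth" - this is FALSE (a lie) because Rose is a knave.
- Rose (knave) says "Alice and I are different types" - this is FALSE (a lie) because Rose is a knave and Alice is a knave.
- Ivy (knight) says "At least one of us is a knave" - this is TRUE because Kate, Alice, and Rose are knaves.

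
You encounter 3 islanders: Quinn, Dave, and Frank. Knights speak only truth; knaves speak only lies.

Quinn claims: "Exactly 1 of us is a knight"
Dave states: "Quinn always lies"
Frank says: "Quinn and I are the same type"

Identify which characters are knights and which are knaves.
Quinn is a knight.
Dave is a knave.
Frank is a knave.

Verification:
- Quinn (knight) says "Exactly 1 of us is a knight" - this is TRUE because there are 1 knights.
- Dave (knave) says "Quinn always lies" - this is FALSE (a lie) because Quinn is a knight.
- Frank (knave) says "Quinn and I are the same type" - this is FALSE (a lie) because Frank is a knave and Quinn is a knight.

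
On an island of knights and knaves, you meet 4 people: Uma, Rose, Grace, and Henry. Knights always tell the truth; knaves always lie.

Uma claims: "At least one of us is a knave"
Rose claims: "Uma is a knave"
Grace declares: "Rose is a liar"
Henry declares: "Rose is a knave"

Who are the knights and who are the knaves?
Uma is a knight.
Rose is a knave.
Grace is a knight.
Henry is a knight.

Verification:
- Uma (knight) says "At least one of us is a knave" - this is TRUE because Rose is a knave.
- Rose (knave) says "Uma is a knave" - this is FALSE (a lie) because Uma is a knight.
- Grace (knight) says "Rose is a liar" - this is TRUE because Rose is a knave.
- Henry (knight) says "Rose is a knave" - this is TRUE because Rose is a knave.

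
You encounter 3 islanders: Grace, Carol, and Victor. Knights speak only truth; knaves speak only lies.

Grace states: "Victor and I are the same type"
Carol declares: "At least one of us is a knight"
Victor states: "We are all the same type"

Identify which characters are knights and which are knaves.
Grace is a knight.
Carol is a knight.
Victor is a knight.

Verification:
- Grace (knight) says "Victor and I are the same type" - this is TRUE because Grace is a knight and Victor is a knight.
- Carol (knight) says "At least one of us is a knight" - this is TRUE because Grace, Carol, and Victor are knights.
- Victor (knight) says "We are all the same type" - this is TRUE because Grace, Carol, and Victor are knights.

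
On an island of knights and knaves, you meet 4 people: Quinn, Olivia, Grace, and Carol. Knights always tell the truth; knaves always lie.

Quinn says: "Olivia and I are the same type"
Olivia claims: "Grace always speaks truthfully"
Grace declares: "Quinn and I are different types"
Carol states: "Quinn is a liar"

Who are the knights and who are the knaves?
Quinn is a knave.
Olivia is a knight.
Grace is a knight.
Carol is a knight.

Verification:
- Quinn (knave) says "Olivia and I are the same type" - this is FALSE (a lie) because Quinn is a knave and Olivia is a knight.
- Olivia (knight) says "Grace always speaks truthfully" - this is TRUE because Grace is a knight.
- Grace (knight) says "Quinn and I are different types" - this is TRUE because Grace is a knight and Quinn is a knave.
- Carol (knight) says "Quinn is a liar" - this is TRUE because Quinn is a knave.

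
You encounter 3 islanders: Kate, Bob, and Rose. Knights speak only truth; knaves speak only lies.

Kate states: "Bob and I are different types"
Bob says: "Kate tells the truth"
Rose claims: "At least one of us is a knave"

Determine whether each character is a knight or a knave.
Kate is a knave.
Bob is a knave.
Rose is a knight.

Verification:
- Kate (knave) says "Bob and I are different types" - this is FALSE (a lie) because Kate is a knave and Bob is a knave.
- Bob (knave) says "Kate tells the truth" - this is FALSE (a lie) because Kate is a knave.
- Rose (knight) says "At least one of us is a knave" - this is TRUE because Kate and Bob are knaves.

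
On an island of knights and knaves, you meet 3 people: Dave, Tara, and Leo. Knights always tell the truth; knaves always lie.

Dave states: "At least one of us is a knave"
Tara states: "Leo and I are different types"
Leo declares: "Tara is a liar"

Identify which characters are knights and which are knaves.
Dave is a knight.
Tara is a knight.
Leo is a knave.

Verification:
- Dave (knight) says "At least one of us is a knave" - this is TRUE because Leo is a knave.
- Tara (knight) says "Leo and I are different types" - this is TRUE because Tara is a knight and Leo is a knave.
- Leo (knave) says "Tara is a liar" - this is FALSE (a lie) because Tara is a knight.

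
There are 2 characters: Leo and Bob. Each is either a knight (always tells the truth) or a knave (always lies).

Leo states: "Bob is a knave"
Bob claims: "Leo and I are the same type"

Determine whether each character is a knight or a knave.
Leo is a knight.
Bob is a knave.

Verification:
- Leo (knight) says "Bob is a knave" - this is TRUE because Bob is a knave.
- Bob (knave) says "Leo and I are the same type" - this is FALSE (a lie) because Bob is a knave and Leo is a knight.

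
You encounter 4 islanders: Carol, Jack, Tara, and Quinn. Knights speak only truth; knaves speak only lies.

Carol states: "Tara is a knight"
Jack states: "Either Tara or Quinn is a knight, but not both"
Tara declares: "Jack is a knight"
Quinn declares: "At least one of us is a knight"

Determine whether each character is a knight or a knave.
Carol is a knave.
Jack is a knave.
Tara is a knave.
Quinn is a knave.

Verification:
- Carol (knave) says "Tara is a knight" - this is FALSE (a lie) because Tara is a knave.
- Jack (knave) says "Either Tara or Quinn is a knight, but not both" - this is FALSE (a lie) because Tara is a knave and Quinn is a knave.
- Tara (knave) says "Jack is a knight" - this is FALSE (a lie) because Jack is a knave.
- Quinn (knave) says "At least one of us is a knight" - this is FALSE (a lie) because no one is a knight.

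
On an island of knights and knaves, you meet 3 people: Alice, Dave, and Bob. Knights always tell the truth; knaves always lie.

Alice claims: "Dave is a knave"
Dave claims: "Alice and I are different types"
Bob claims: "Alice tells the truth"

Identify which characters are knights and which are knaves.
Alice is a knave.
Dave is a knight.
Bob is a knave.

Verification:
- Alice (knave) says "Dave is a knave" - this is FALSE (a lie) because Dave is a knight.
- Dave (knight) says "Alice and I are different types" - this is TRUE because Dave is a knight and Alice is a knave.
- Bob (knave) says "Alice tells the truth" - this is FALSE (a lie) because Alice is a knave.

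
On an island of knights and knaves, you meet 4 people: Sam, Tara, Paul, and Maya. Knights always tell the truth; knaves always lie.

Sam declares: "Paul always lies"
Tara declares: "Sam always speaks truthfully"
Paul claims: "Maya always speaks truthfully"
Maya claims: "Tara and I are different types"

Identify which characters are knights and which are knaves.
Sam is a knave.
Tara is a knave.
Paul is a knight.
Maya is a knight.

Verification:
- Sam (knave) says "Paul always lies" - this is FALSE (a lie) because Paul is a knight.
- Tara (knave) says "Sam always speaks truthfully" - this is FALSE (a lie) because Sam is a knave.
- Paul (knight) says "Maya always speaks truthfully" - this is TRUE because Maya is a knight.
- Maya (knight) says "Tara and I are different types" - this is TRUE because Maya is a knight and Tara is a knave.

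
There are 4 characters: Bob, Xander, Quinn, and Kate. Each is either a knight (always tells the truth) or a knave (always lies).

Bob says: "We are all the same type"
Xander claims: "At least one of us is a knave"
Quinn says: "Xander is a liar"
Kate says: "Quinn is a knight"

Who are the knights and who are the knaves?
Bob is a knave.
Xander is a knight.
Quinn is a knave.
Kate is a knave.

Verification:
- Bob (knave) says "We are all the same type" - this is FALSE (a lie) because Xander is a knight and Bob, Quinn, and Kate are knaves.
- Xander (knight) says "At least one of us is a knave" - this is TRUE because Bob, Quinn, and Kate are knaves.
- Quinn (knave) says "Xander is a liar" - this is FALSE (a lie) because Xander is a knight.
- Kate (knave) says "Quinn is a knight" - this is FALSE (a lie) because Quinn is a knave.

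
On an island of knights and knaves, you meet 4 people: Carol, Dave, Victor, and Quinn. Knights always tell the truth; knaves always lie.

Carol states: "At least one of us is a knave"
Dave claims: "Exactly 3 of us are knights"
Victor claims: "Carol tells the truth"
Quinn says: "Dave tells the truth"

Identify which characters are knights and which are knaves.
Carol is a knight.
Dave is a knave.
Victor is a knight.
Quinn is a knave.

Verification:
- Carol (knight) says "At least one of us is a knave" - this is TRUE because Dave and Quinn are knaves.
- Dave (knave) says "Exactly 3 of us are knights" - this is FALSE (a lie) because there are 2 knights.
- Victor (knight) says "Carol tells the truth" - this is TRUE because Carol is a knight.
- Quinn (knave) says "Dave tells the truth" - this is FALSE (a lie) because Dave is a knave.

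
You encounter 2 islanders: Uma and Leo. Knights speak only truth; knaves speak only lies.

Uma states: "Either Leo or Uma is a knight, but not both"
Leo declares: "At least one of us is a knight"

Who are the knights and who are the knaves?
Uma is a knave.
Leo is a knave.

Verification:
- Uma (knave) says "Either Leo or Uma is a knight, but not both" - this is FALSE (a lie) because Leo is a knave and Uma is a knave.
- Leo (knave) says "At least one of us is a knight" - this is FALSE (a lie) because no one is a knight.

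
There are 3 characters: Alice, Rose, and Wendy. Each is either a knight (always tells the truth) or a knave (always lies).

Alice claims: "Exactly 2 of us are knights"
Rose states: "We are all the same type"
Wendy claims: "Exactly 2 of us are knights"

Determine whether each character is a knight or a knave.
Alice is a knight.
Rose is a knave.
Wendy is a knight.

Verification:
- Alice (knight) says "Exactly 2 of us are knights" - this is TRUE because there are 2 knights.
- Rose (knave) says "We are all the same type" - this is FALSE (a lie) because Alice and Wendy are knights and Rose is a knave.
- Wendy (knight) says "Exactly 2 of us are knights" - this is TRUE because there are 2 knights.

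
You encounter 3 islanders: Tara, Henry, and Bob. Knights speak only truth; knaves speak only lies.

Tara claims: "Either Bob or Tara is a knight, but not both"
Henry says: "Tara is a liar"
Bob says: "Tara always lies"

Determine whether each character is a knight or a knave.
Tara is a knight.
Henry is a knave.
Bob is a knave.

Verification:
- Tara (knight) says "Either Bob or Tara is a knight, but not both" - this is TRUE because Bob is a knave and Tara is a knight.
- Henry (knave) says "Tara is a liar" - this is FALSE (a lie) because Tara is a knight.
- Bob (knave) says "Tara always lies" - this is FALSE (a lie) because Tara is a knight.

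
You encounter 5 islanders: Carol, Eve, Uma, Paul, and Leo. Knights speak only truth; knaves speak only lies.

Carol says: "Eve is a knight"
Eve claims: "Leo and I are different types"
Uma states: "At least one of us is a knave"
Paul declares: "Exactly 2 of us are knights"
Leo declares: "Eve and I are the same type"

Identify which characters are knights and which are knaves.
Carol is a knight.
Eve is a knight.
Uma is a knight.
Paul is a knave.
Leo is a knave.

Verification:
- Carol (knight) says "Eve is a knight" - this is TRUE because Eve is a knight.
- Eve (knight) says "Leo and I are different types" - this is TRUE because Eve is a knight and Leo is a knave.
- Uma (knight) says "At least one of us is a knave" - this is TRUE because Paul and Leo are knaves.
- Paul (knave) says "Exactly 2 of us are knights" - this is FALSE (a lie) because there are 3 knights.
- Leo (knave) says "Eve and I are the same type" - this is FALSE (a lie) because Leo is a knave and Eve is a knight.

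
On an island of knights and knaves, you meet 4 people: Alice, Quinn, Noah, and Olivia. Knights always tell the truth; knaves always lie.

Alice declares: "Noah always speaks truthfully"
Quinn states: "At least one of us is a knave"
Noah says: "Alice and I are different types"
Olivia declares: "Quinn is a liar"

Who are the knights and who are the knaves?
Alice is a knave.
Quinn is a knight.
Noah is a knave.
Olivia is a knave.

Verification:
- Alice (knave) says "Noah always speaks truthfully" - this is FALSE (a lie) because Noah is a knave.
- Quinn (knight) says "At least one of us is a knave" - this is TRUE because Alice, Noah, and Olivia are knaves.
- Noah (knave) says "Alice and I are different types" - this is FALSE (a lie) because Noah is a knave and Alice is a knave.
- Olivia (knave) says "Quinn is a liar" - this is FALSE (a lie) because Quinn is a knight.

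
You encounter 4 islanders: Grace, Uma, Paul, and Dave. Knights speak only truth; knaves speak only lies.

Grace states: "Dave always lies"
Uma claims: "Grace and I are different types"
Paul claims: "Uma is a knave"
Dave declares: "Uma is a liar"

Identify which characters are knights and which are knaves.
Grace is a knave.
Uma is a knave.
Paul is a knight.
Dave is a knight.

Verification:
- Grace (knave) says "Dave always lies" - this is FALSE (a lie) because Dave is a knight.
- Uma (knave) says "Grace and I are different types" - this is FALSE (a lie) because Uma is a knave and Grace is a knave.
- Paul (knight) says "Uma is a knave" - this is TRUE because Uma is a knave.
- Dave (knight) says "Uma is a liar" - this is TRUE because Uma is a knave.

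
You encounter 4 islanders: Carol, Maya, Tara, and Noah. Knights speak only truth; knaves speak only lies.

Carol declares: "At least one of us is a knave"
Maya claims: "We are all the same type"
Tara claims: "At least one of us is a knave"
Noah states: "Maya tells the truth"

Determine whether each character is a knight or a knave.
Carol is a knight.
Maya is a knave.
Tara is a knight.
Noah is a knave.

Verification:
- Carol (knight) says "At least one of us is a knave" - this is TRUE because Maya and Noah are knaves.
- Maya (knave) says "We are all the same type" - this is FALSE (a lie) because Carol and Tara are knights and Maya and Noah are knaves.
- Tara (knight) says "At least one of us is a knave" - this is TRUE because Maya and Noah are knaves.
- Noah (knave) says "Maya tells the truth" - this is FALSE (a lie) because Maya is a knave.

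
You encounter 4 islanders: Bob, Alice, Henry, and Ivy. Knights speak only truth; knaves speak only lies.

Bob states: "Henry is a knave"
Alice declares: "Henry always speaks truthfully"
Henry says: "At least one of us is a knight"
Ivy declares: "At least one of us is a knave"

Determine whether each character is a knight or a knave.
Bob is a knave.
Alice is a knight.
Henry is a knight.
Ivy is a knight.

Verification:
- Bob (knave) says "Henry is a knave" - this is FALSE (a lie) because Henry is a knight.
- Alice (knight) says "Henry always speaks truthfully" - this is TRUE because Henry is a knight.
- Henry (knight) says "At least one of us is a knight" - this is TRUE because Alice, Henry, and Ivy are knights.
- Ivy (knight) says "At least one of us is a knave" - this is TRUE because Bob is a knave.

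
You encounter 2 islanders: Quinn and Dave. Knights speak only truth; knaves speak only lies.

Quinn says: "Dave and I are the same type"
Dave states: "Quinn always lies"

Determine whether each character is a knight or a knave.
Quinn is a knave.
Dave is a knight.

Verification:
- Quinn (knave) says "Dave and I are the same type" - this is FALSE (a lie) because Quinn is a knave and Dave is a knight.
- Dave (knight) says "Quinn always lies" - this is TRUE because Quinn is a knave.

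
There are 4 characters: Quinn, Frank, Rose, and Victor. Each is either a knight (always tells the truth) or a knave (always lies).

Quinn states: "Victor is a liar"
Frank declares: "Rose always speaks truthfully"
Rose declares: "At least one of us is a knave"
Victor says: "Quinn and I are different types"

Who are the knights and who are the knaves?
Quinn is a knave.
Frank is a knight.
Rose is a knight.
Victor is a knight.

Verification:
- Quinn (knave) says "Victor is a liar" - this is FALSE (a lie) because Victor is a knight.
- Frank (knight) says "Rose always speaks truthfully" - this is TRUE because Rose is a knight.
- Rose (knight) says "At least one of us is a knave" - this is TRUE because Quinn is a knave.
- Victor (knight) says "Quinn and I are different types" - this is TRUE because Victor is a knight and Quinn is a knave.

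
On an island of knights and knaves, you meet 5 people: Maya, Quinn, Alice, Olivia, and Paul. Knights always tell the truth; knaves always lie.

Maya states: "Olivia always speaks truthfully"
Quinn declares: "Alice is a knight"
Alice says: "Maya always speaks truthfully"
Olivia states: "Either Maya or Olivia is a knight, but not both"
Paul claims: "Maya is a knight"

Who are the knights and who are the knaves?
Maya is a knave.
Quinn is a knave.
Alice is a knave.
Olivia is a knave.
Paul is a knave.

Verification:
- Maya (knave) says "Olivia always speaks truthfully" - this is FALSE (a lie) because Olivia is a knave.
- Quinn (knave) says "Alice is a knight" - this is FALSE (a lie) because Alice is a knave.
- Alice (knave) says "Maya always speaks truthfully" - this is FALSE (a lie) because Maya is a knave.
- Olivia (knave) says "Either Maya or Olivia is a knight, but not both" - this is FALSE (a lie) because Maya is a knave and Olivia is a knave.
- Paul (knave) says "Maya is a knight" - this is FALSE (a lie) because Maya is a knave.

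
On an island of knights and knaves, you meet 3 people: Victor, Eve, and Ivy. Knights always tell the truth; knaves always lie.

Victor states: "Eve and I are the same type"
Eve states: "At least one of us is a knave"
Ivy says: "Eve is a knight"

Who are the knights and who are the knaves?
Victor is a knave.
Eve is a knight.
Ivy is a knight.

Verification:
- Victor (knave) says "Eve and I are the same type" - this is FALSE (a lie) because Victor is a knave and Eve is a knight.
- Eve (knight) says "At least one of us is a knave" - this is TRUE because Victor is a knave.
- Ivy (knight) says "Eve is a knight" - this is TRUE because Eve is a knight.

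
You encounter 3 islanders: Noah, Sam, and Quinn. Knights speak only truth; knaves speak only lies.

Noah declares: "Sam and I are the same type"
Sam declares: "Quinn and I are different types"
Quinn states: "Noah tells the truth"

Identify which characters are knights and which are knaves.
Noah is a knave.
Sam is a knight.
Quinn is a knave.

Verification:
- Noah (knave) says "Sam and I are the same type" - this is FALSE (a lie) because Noah is a knave and Sam is a knight.
- Sam (knight) says "Quinn and I are different types" - this is TRUE because Sam is a knight and Quinn is a knave.
- Quinn (knave) says "Noah tells the truth" - this is FALSE (a lie) because Noah is a knave.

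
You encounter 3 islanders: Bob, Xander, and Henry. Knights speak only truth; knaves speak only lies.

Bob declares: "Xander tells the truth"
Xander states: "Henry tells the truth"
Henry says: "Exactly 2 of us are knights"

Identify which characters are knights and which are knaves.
Bob is a knave.
Xander is a knave.
Henry is a knave.

Verification:
- Bob (knave) says "Xander tells the truth" - this is FALSE (a lie) because Xander is a knave.
- Xander (knave) says "Henry tells the truth" - this is FALSE (a lie) because Henry is a knave.
- Henry (knave) says "Exactly 2 of us are knights" - this is FALSE (a lie) because there are 0 knights.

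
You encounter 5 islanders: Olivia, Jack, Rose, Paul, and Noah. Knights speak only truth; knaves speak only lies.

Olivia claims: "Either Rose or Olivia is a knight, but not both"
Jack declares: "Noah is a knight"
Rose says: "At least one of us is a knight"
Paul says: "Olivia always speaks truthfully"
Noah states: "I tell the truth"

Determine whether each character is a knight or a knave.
Olivia is a knave.
Jack is a knave.
Rose is a knave.
Paul is a knave.
Noah is a knave.

Verification:
- Olivia (knave) says "Either Rose or Olivia is a knight, but not both" - this is FALSE (a lie) because Rose is a knave and Olivia is a knave.
- Jack (knave) says "Noah is a knight" - this is FALSE (a lie) because Noah is a knave.
- Rose (knave) says "At least one of us is a knight" - this is FALSE (a lie) because no one is a knight.
- Paul (knave) says "Olivia always speaks truthfully" - this is FALSE (a lie) because Olivia is a knave.
- Noah (knave) says "I tell the truth" - this is FALSE (a lie) because Noah is a knave.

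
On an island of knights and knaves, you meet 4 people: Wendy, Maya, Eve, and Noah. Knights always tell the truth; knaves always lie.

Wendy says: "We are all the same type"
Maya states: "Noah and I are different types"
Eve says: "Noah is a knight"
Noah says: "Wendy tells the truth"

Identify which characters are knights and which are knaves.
Wendy is a knave.
Maya is a knight.
Eve is a knave.
Noah is a knave.

Verification:
- Wendy (knave) says "We are all the same type" - this is FALSE (a lie) because Maya is a knight and Wendy, Eve, and Noah are knaves.
- Maya (knight) says "Noah and I are different types" - this is TRUE because Maya is a knight and Noah is a knave.
- Eve (knave) says "Noah is a knight" - this is FALSE (a lie) because Noah is a knave.
- Noah (knave) says "Wendy tells the truth" - this is FALSE (a lie) because Wendy is a knave.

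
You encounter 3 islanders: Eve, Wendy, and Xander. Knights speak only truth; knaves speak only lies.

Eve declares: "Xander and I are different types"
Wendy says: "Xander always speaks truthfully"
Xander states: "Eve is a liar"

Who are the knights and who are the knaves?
Eve is a knight.
Wendy is a knave.
Xander is a knave.

Verification:
- Eve (knight) says "Xander and I are different types" - this is TRUE because Eve is a knight and Xander is a knave.
- Wendy (knave) says "Xander always speaks truthfully" - this is FALSE (a lie) because Xander is a knave.
- Xander (knave) says "Eve is a liar" - this is FALSE (a lie) because Eve is a knight.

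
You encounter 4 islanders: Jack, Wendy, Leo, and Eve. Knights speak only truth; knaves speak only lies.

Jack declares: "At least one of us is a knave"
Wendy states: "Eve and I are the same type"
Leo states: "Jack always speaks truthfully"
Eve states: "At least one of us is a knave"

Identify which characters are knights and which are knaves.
Jack is a knight.
Wendy is a knave.
Leo is a knight.
Eve is a knight.

Verification:
- Jack (knight) says "At least one of us is a knave" - this is TRUE because Wendy is a knave.
- Wendy (knave) says "Eve and I are the same type" - this is FALSE (a lie) because Wendy is a knave and Eve is a knight.
- Leo (knight) says "Jack always speaks truthfully" - this is TRUE because Jack is a knight.
- Eve (knight) says "At least one of us is a knave" - this is TRUE because Wendy is a knave.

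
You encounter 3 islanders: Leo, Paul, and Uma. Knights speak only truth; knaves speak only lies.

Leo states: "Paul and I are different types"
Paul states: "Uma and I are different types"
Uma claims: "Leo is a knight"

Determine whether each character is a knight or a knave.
Leo is a knave.
Paul is a knave.
Uma is a knave.

Verification:
- Leo (knave) says "Paul and I are different types" - this is FALSE (a lie) because Leo is a knave and Paul is a knave.
- Paul (knave) says "Uma and I are different types" - this is FALSE (a lie) because Paul is a knave and Uma is a knave.
- Uma (knave) says "Leo is a knight" - this is FALSE (a lie) because Leo is a knave.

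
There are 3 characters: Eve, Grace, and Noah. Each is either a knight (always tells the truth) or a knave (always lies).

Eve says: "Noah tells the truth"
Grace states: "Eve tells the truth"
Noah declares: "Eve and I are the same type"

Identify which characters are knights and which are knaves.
Eve is a knight.
Grace is a knight.
Noah is a knight.

Verification:
- Eve (knight) says "Noah tells the truth" - this is TRUE because Noah is a knight.
- Grace (knight) says "Eve tells the truth" - this is TRUE because Eve is a knight.
- Noah (knight) says "Eve and I are the same type" - this is TRUE because Noah is a knight and Eve is a knight.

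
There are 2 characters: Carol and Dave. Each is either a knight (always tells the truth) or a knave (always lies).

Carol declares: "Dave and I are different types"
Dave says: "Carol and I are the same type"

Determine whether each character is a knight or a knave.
Carol is a knight.
Dave is a knave.

Verification:
- Carol (knight) says "Dave and I are different types" - this is TRUE because Carol is a knight and Dave is a knave.
- Dave (knave) says "Carol and I are the same type" - this is FALSE (a lie) because Dave is a knave and Carol is a knight.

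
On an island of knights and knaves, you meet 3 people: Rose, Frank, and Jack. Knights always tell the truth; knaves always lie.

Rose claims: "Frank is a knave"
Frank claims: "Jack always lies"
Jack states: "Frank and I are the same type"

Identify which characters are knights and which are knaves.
Rose is a knave.
Frank is a knight.
Jack is a knave.

Verification:
- Rose (knave) says "Frank is a knave" - this is FALSE (a lie) because Frank is a knight.
- Frank (knight) says "Jack always lies" - this is TRUE because Jack is a knave.
- Jack (knave) says "Frank and I are the same type" - this is FALSE (a lie) because Jack is a knave and Frank is a knight.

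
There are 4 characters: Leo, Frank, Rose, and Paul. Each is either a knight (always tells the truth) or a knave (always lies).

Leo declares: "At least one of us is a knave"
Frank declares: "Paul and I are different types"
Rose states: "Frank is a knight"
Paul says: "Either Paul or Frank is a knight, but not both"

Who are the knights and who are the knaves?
Leo is a knight.
Frank is a knave.
Rose is a knave.
Paul is a knave.

Verification:
- Leo (knight) says "At least one of us is a knave" - this is TRUE because Frank, Rose, and Paul are knaves.
- Frank (knave) says "Paul and I are different types" - this is FALSE (a lie) because Frank is a knave and Paul is a knave.
- Rose (knave) says "Frank is a knight" - this is FALSE (a lie) because Frank is a knave.
- Paul (knave) says "Either Paul or Frank is a knight, but not both" - this is FALSE (a lie) because Paul is a knave and Frank is a knave.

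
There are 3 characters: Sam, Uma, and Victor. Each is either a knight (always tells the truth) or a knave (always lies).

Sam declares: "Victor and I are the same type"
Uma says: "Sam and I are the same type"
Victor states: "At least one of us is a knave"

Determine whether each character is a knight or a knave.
Sam is a knight.
Uma is a knave.
Victor is a knight.

Verification:
- Sam (knight) says "Victor and I are the same type" - this is TRUE because Sam is a knight and Victor is a knight.
- Uma (knave) says "Sam and I are the same type" - this is FALSE (a lie) because Uma is a knave and Sam is a knight.
- Victor (knight) says "At least one of us is a knave" - this is TRUE because Uma is a knave.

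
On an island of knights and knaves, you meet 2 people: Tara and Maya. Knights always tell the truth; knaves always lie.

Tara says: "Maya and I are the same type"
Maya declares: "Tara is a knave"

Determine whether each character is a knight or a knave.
Tara is a knave.
Maya is a knight.

Verification:
- Tara (knave) says "Maya and I are the same type" - this is FALSE (a lie) because Tara is a knave and Maya is a knight.
- Maya (knight) says "Tara is a knave" - this is TRUE because Tara is a knave.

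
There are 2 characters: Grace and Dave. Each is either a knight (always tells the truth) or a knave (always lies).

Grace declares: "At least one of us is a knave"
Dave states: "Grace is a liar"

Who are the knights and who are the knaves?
Grace is a knight.
Dave is a knave.

Verification:
- Grace (knight) says "At least one of us is a knave" - this is TRUE because Dave is a knave.
- Dave (knave) says "Grace is a liar" - this is FALSE (a lie) because Grace is a knight.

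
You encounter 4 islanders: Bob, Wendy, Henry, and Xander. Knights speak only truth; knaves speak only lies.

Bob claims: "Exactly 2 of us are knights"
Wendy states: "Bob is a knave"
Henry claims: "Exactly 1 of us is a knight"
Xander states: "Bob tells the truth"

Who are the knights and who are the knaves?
Bob is a knight.
Wendy is a knave.
Henry is a knave.
Xander is a knight.

Verification:
- Bob (knight) says "Exactly 2 of us are knights" - this is TRUE because there are 2 knights.
- Wendy (knave) says "Bob is a knave" - this is FALSE (a lie) because Bob is a knight.
- Henry (knave) says "Exactly 1 of us is a knight" - this is FALSE (a lie) because there are 2 knights.
- Xander (knight) says "Bob tells the truth" - this is TRUE because Bob is a knight.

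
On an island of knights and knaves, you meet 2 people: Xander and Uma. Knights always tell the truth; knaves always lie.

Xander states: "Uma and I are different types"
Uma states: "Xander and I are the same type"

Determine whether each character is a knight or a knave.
Xander is a knight.
Uma is a knave.

Verification:
- Xander (knight) says "Uma and I are different types" - this is TRUE because Xander is a knight and Uma is a knave.
- Uma (knave) says "Xander and I are the same type" - this is FALSE (a lie) because Uma is a knave and Xander is a knight.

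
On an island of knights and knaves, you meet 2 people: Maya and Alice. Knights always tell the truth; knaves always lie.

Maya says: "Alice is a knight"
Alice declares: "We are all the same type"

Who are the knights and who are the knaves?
Maya is a knight.
Alice is a knight.

Verification:
- Maya (knight) says "Alice is a knight" - this is TRUE because Alice is a knight.
- Alice (knight) says "We are all the same type" - this is TRUE because Maya and Alice are knights.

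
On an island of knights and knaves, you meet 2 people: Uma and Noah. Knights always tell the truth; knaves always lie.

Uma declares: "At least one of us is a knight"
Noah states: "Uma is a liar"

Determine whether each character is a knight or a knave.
Uma is a knight.
Noah is a knave.

Verification:
- Uma (knight) says "At least one of us is a knight" - this is TRUE because Uma is a knight.
- Noah (knave) says "Uma is a liar" - this is FALSE (a lie) because Uma is a knight.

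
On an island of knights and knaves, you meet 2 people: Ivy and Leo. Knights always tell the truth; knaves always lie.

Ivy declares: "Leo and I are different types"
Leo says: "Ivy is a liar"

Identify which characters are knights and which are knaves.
Ivy is a knight.
Leo is a knave.

Verification:
- Ivy (knight) says "Leo and I are different types" - this is TRUE because Ivy is a knight and Leo is a knave.
- Leo (knave) says "Ivy is a liar" - this is FALSE (a lie) because Ivy is a knight.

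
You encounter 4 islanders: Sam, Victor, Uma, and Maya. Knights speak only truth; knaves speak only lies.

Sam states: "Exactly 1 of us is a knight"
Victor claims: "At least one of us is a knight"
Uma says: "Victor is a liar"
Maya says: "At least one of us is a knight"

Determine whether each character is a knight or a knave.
Sam is a knave.
Victor is a knight.
Uma is a knave.
Maya is a knight.

Verification:
- Sam (knave) says "Exactly 1 of us is a knight" - this is FALSE (a lie) because there are 2 knights.
- Victor (knight) says "At least one of us is a knight" - this is TRUE because Victor and Maya are knights.
- Uma (knave) says "Victor is a liar" - this is FALSE (a lie) because Victor is a knight.
- Maya (knight) says "At least one of us is a knight" - this is TRUE because Victor and Maya are knights.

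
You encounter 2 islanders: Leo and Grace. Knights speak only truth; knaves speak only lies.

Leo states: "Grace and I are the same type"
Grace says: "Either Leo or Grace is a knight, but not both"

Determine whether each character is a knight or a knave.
Leo is a knave.
Grace is a knight.

Verification:
- Leo (knave) says "Grace and I are the same type" - this is FALSE (a lie) because Leo is a knave and Grace is a knight.
- Grace (knight) says "Either Leo or Grace is a knight, but not both" - this is TRUE because Leo is a knave and Grace is a knight.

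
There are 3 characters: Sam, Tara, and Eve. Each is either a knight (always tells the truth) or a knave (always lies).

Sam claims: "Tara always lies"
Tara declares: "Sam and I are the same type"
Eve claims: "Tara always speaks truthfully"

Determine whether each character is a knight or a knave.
Sam is a knight.
Tara is a knave.
Eve is a knave.

Verification:
- Sam (knight) says "Tara always lies" - this is TRUE because Tara is a knave.
- Tara (knave) says "Sam and I are the same type" - this is FALSE (a lie) because Tara is a knave and Sam is a knight.
- Eve (knave) says "Tara always speaks truthfully" - this is FALSE (a lie) because Tara is a knave.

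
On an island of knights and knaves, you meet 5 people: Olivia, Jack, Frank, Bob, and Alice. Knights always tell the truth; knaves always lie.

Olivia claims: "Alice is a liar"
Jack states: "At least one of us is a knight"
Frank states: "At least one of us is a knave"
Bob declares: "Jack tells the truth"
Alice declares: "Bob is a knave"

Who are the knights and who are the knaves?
Olivia is a knight.
Jack is a knight.
Frank is a knight.
Bob is a knight.
Alice is a knave.

Verification:
- Olivia (knight) says "Alice is a liar" - this is TRUE because Alice is a knave.
- Jack (knight) says "At least one of us is a knight" - this is TRUE because Olivia, Jack, Frank, and Bob are knights.
- Frank (knight) says "At least one of us is a knave" - this is TRUE because Alice is a knave.
- Bob (knight) says "Jack tells the truth" - this is TRUE because Jack is a knight.
- Alice (knave) says "Bob is a knave" - this is FALSE (a lie) because Bob is a knight.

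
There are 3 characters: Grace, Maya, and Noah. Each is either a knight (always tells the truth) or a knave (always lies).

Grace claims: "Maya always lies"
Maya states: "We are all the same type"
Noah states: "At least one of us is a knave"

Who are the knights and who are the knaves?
Grace is a knight.
Maya is a knave.
Noah is a knight.

Verification:
- Grace (knight) says "Maya always lies" - this is TRUE because Maya is a knave.
- Maya (knave) says "We are all the same type" - this is FALSE (a lie) because Grace and Noah are knights and Maya is a knave.
- Noah (knight) says "At least one of us is a knave" - this is TRUE because Maya is a knave.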